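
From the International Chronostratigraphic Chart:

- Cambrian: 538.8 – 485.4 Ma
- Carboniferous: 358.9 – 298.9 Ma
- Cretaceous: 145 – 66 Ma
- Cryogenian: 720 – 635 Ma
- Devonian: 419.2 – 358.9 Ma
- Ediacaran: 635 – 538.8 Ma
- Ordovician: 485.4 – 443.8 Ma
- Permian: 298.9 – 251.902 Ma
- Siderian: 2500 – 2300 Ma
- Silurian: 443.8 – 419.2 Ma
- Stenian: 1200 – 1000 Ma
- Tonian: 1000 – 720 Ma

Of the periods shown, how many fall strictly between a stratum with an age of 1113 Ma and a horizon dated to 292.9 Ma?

8

1113 Ma sits inside the Stenian (1200–1000) and 292.9 Ma inside the Permian (298.9–251.902); neither of those is wholly between the two dates.
The listed periods lying completely between them are Tonian, Cryogenian, Ediacaran, Cambrian, Ordovician, Silurian, Devonian, Carboniferous — 8 in all.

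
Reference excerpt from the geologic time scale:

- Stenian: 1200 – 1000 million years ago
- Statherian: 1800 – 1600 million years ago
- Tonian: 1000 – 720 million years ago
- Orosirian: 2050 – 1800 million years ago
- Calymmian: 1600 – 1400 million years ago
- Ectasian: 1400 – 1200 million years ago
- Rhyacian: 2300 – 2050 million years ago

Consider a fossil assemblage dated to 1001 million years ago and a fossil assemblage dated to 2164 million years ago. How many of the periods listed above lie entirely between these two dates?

2164 Ma sits inside the Rhyacian (2300–2050) and 1001 Ma inside the Stenian (1200–1000); neither of those is wholly between the two dates.
The listed periods lying completely between them are Orosirian, Statherian, Calymmian, Ectasian — 4 in all.

4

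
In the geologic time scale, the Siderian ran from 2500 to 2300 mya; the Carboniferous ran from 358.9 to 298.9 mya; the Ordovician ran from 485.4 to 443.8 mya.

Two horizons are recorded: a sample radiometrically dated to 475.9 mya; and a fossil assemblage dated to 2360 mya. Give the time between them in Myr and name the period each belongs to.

1884.1 million years apart; the first in the Ordovician, the second in the Siderian

Elapsed time: 2360 − 475.9 = 1884.1 Myr.
475.9 Ma lies within 485.4–443.8 Ma: Ordovician.
2360 Ma lies within 2500–2300 Ma: Siderian.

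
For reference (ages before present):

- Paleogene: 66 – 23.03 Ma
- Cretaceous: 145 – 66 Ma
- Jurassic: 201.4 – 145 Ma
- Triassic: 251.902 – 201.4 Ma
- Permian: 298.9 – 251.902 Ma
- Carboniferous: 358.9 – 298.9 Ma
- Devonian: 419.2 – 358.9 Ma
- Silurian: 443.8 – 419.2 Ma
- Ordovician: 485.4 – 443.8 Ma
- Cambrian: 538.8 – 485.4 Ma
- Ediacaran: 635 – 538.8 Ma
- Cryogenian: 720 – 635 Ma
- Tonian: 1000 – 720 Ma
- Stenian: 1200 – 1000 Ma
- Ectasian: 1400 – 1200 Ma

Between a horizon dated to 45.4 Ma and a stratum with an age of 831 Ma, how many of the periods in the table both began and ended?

11

The older date is 831 Ma and the younger is 45.4 Ma.
Periods with start < 831 and end > 45.4 Ma: Cryogenian (720–635), Ediacaran (635–538.8), Cambrian (538.8–485.4), Ordovician (485.4–443.8), Silurian (443.8–419.2), Devonian (419.2–358.9), Carboniferous (358.9–298.9), Permian (298.9–251.902), Triassic (251.902–201.4), Jurassic (201.4–145), Cretaceous (145–66).
That is 11 complete periods.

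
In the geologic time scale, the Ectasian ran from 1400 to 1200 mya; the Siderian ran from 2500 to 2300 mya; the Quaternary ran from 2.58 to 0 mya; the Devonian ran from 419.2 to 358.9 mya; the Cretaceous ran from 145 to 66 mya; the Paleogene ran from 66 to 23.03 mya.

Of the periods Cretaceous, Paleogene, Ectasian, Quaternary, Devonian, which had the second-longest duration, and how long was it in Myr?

Durations: Cretaceous 79; Paleogene 42.97; Ectasian 200; Quaternary 2.58; Devonian 60.3 Myr.
Sorted longest-first: Ectasian (200), Cretaceous (79), Devonian (60.3), Paleogene (42.97), Quaternary (2.58).
The second longest is Cretaceous at 79 Myr.

Cretaceous, 79 million years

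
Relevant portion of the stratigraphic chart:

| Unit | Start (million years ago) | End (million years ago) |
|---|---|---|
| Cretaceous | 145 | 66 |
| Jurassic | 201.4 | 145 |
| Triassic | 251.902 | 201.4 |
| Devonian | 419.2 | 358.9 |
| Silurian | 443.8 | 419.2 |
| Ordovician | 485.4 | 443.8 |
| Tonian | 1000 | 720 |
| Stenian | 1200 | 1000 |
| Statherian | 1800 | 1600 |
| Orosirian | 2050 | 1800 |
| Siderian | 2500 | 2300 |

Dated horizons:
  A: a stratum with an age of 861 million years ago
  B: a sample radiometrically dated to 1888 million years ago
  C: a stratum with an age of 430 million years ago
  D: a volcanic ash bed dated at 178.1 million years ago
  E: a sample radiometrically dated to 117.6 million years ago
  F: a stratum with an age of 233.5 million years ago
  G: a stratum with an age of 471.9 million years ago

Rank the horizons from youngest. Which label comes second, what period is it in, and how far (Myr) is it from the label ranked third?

Sorted youngest-first by Ma: E (117.6), D (178.1), F (233.5), C (430), G (471.9), A (861), B (1888).
The second youngest is D at 178.1 Ma, which lies in 201.4–145 Ma: the Jurassic.
The third youngest is F at 233.5 Ma; separation = |178.1 − 233.5| = 55.4 Myr.

D, in the Jurassic; 55.4 million years to F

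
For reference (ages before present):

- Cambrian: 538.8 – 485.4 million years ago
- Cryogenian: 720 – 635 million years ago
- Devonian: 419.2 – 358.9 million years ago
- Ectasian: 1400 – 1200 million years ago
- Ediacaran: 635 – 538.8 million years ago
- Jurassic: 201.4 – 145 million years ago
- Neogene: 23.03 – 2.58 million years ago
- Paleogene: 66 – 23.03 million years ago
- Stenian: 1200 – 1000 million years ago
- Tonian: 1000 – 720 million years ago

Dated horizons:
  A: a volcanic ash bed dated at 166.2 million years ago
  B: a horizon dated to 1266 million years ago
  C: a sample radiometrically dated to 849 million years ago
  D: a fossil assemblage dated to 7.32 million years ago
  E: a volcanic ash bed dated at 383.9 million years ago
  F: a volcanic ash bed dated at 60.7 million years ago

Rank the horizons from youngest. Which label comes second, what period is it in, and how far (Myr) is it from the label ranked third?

Sorted youngest-first by Ma: D (7.32), F (60.7), A (166.2), E (383.9), C (849), B (1266).
The second youngest is F at 60.7 Ma, which lies in 66–23.03 Ma: the Paleogene.
The third youngest is A at 166.2 Ma; separation = |60.7 − 166.2| = 105.5 Myr.

F, in the Paleogene; 105.5 million years to A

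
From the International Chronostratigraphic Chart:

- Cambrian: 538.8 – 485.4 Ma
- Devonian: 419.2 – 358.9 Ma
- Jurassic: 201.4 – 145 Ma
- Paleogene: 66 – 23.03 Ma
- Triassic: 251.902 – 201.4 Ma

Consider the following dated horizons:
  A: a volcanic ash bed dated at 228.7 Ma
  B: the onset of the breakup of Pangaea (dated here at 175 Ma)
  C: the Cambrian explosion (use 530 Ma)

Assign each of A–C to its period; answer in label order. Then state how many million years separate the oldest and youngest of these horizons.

A — Triassic; B — Jurassic; C — Cambrian; span 355 million years

Match each age against the start–end ranges in the excerpt: A = 228.7 Ma → Triassic (251.902–201.4); B = 175 Ma → Jurassic (201.4–145); C = 530 Ma → Cambrian (538.8–485.4).
The largest age is 530 Ma and the smallest is 175 Ma; their difference is 355 Myr.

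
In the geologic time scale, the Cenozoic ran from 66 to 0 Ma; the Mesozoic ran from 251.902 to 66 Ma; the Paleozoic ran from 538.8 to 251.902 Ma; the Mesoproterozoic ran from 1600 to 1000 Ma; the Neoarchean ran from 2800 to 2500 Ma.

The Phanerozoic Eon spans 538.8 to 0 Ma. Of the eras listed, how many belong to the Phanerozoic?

3

Eras inside 538.8–0 Ma: Paleozoic, Mesozoic, Cenozoic — 3 in total.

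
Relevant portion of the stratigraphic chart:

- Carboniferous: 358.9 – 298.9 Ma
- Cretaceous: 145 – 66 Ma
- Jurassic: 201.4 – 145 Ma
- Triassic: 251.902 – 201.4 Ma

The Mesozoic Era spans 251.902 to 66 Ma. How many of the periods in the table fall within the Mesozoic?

Periods inside 251.902–66 Ma: Triassic, Jurassic, Cretaceous — 3 in total.

3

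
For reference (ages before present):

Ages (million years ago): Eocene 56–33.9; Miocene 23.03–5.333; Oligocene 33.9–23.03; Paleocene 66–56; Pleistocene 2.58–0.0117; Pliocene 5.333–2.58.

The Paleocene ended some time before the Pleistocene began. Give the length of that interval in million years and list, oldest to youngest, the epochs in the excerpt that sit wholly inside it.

End of Paleocene = 56 Ma; start of Pleistocene = 2.58 Ma.
Gap = 56 − 2.58 = 53.42 Myr.
Epochs wholly inside 56–2.58 Ma: Eocene (56–33.9), Oligocene (33.9–23.03), Miocene (23.03–5.333), Pliocene (5.333–2.58).

53.42 million years; Eocene, Oligocene, Miocene, Pliocene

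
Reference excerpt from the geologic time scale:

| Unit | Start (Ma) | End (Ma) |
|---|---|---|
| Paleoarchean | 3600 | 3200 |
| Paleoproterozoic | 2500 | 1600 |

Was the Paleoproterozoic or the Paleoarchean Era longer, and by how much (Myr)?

Paleoproterozoic, by 500 million years

Paleoproterozoic: 2500 − 1600 = 900 Myr.
Paleoarchean: 3600 − 3200 = 400 Myr.
Difference: 900 − 400 = 500 Myr, so the Paleoproterozoic was longer.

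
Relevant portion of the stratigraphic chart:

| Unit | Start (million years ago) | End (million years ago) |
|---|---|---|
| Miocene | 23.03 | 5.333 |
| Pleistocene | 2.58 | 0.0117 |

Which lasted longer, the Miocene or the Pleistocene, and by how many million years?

Miocene: 23.03 − 5.333 = 17.697 Myr.
Pleistocene: 2.58 − 0.0117 = 2.5683 Myr.
Difference: 17.697 − 2.5683 = 15.1287 Myr, so the Miocene was longer.

Miocene, by 15.1287 million years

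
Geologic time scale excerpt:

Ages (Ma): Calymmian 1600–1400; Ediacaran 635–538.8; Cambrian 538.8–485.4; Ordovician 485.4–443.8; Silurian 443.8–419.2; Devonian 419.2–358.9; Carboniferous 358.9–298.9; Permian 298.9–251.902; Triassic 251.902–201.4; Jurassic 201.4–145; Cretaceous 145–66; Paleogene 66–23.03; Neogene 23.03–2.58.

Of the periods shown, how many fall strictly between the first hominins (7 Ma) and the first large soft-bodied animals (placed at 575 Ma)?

575 Ma sits inside the Ediacaran (635–538.8) and 7 Ma inside the Neogene (23.03–2.58); neither of those is wholly between the two dates.
The listed periods lying completely between them are Cambrian, Ordovician, Silurian, Devonian, Carboniferous, Permian, Triassic, Jurassic, Cretaceous, Paleogene — 10 in all.

10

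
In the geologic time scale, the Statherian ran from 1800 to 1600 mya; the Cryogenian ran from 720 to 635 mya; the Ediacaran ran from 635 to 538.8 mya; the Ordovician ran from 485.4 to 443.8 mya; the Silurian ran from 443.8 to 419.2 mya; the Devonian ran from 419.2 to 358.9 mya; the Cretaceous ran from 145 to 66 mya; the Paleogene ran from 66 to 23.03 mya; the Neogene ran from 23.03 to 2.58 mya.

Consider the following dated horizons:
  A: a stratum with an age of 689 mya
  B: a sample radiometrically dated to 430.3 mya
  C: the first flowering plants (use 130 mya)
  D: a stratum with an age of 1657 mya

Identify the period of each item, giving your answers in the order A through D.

A — Cryogenian; B — Silurian; C — Cretaceous; D — Statherian

Match each age against the start–end ranges in the excerpt: A = 689 Ma → Cryogenian (720–635); B = 430.3 Ma → Silurian (443.8–419.2); C = 130 Ma → Cretaceous (145–66); D = 1657 Ma → Statherian (1800–1600).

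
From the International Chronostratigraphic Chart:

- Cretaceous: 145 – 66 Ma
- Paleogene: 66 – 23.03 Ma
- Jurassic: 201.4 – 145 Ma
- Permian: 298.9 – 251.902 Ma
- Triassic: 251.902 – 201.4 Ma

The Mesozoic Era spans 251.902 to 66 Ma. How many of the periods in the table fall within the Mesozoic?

Periods inside 251.902–66 Ma: Triassic, Jurassic, Cretaceous — 3 in total.

3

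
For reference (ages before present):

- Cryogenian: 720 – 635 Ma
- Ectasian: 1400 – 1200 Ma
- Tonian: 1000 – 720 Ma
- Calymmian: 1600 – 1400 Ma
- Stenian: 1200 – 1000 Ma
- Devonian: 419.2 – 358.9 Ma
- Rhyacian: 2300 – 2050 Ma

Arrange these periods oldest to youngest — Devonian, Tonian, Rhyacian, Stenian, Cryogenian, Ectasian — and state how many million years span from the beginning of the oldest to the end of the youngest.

Start ages (Ma): Rhyacian 2300, Ectasian 1400, Stenian 1200, Tonian 1000, Cryogenian 720, Devonian 419.2.
Ordered oldest to youngest: Rhyacian, Ectasian, Stenian, Tonian, Cryogenian, Devonian.
Span = 2300 − 358.9 = 1941.1 Myr.

Rhyacian → Ectasian → Stenian → Tonian → Cryogenian → Devonian; total span 1941.1 Myr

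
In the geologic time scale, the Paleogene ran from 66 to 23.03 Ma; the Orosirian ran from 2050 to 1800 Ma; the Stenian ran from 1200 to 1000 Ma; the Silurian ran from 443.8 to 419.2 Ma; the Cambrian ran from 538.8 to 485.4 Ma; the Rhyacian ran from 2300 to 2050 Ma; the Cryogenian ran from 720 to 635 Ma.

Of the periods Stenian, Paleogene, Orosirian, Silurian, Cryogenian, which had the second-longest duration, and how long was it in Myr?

Durations: Stenian 200; Paleogene 42.97; Orosirian 250; Silurian 24.6; Cryogenian 85 Myr.
Sorted longest-first: Orosirian (250), Stenian (200), Cryogenian (85), Paleogene (42.97), Silurian (24.6).
The second longest is Stenian at 200 Myr.

Stenian, 200 million years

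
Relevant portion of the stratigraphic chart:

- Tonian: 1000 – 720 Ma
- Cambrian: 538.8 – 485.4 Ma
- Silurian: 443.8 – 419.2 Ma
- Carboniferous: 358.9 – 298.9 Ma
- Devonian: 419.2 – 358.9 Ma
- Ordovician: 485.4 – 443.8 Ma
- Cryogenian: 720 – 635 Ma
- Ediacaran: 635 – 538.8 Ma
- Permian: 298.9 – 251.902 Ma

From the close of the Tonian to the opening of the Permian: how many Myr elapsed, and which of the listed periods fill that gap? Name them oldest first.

421.1 million years; Cryogenian, Ediacaran, Cambrian, Ordovician, Silurian, Devonian, Carboniferous

The Tonian closes at 720 Ma and the Permian opens at 298.9 Ma, so the interval is 720 − 298.9 = 421.1 Myr.
A period fits inside if it starts at or after 720 Ma and ends at or before 298.9 Ma; oldest first that gives Cryogenian, Ediacaran, Cambrian, Ordovician, Silurian, Devonian, Carboniferous.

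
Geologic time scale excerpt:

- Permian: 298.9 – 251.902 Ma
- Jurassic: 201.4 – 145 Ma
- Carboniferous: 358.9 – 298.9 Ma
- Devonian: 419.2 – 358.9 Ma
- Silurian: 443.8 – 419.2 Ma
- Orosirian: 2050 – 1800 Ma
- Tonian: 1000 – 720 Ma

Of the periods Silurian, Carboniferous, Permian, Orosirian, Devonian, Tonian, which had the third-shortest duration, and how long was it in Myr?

Durations: Silurian 24.6; Carboniferous 60; Permian 46.998; Orosirian 250; Devonian 60.3; Tonian 280 Myr.
Sorted shortest-first: Silurian (24.6), Permian (46.998), Carboniferous (60), Devonian (60.3), Orosirian (250), Tonian (280).
The third shortest is Carboniferous at 60 Myr.

Carboniferous, 60 million years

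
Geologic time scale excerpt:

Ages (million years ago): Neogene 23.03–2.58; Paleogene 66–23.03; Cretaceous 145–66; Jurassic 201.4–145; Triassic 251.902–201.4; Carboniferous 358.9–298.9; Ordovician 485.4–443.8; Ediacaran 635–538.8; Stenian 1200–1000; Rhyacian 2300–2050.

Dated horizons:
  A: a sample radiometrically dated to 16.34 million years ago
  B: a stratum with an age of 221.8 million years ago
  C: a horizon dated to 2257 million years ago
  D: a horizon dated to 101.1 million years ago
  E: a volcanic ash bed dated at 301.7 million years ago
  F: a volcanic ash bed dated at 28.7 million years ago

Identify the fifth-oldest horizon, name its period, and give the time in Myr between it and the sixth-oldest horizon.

Larger Ma means older, so oldest first: C 2257 > E 301.7 > B 221.8 > D 101.1 > F 28.7 > A 16.34.
Counting 5 along gives F (28.7 Ma); the excerpt puts that inside the Paleogene, 66–23.03 Ma.
Next in line is A (16.34 Ma), and 28.7 − 16.34 = 12.36 Myr.

F, in the Paleogene; 12.36 million years to A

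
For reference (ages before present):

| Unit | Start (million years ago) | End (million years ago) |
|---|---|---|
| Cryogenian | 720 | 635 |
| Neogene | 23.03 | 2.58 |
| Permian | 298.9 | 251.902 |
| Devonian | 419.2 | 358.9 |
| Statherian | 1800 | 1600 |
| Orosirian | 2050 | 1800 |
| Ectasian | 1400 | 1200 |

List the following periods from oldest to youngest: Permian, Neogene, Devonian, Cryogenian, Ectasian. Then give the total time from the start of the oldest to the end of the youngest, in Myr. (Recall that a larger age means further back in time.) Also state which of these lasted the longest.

Ectasian, Cryogenian, Devonian, Permian, Neogene; total span 1397.42 Myr; longest is Ectasian

From the excerpt: Permian 298.9–251.902; Neogene 23.03–2.58; Devonian 419.2–358.9; Cryogenian 720–635; Ectasian 1400–1200 (Ma).
Larger Ma is earlier, so the oldest is Ectasian and the youngest is Neogene; oldest to youngest: Ectasian, Cryogenian, Devonian, Permian, Neogene.
Oldest start 1400 minus youngest end 2.58 gives 1397.42 Myr overall.
Individual lengths (start − end): Ectasian 200; Neogene 20.45; Permian 46.998; Devonian 60.3; Cryogenian 85. The largest is Ectasian at 200 Myr.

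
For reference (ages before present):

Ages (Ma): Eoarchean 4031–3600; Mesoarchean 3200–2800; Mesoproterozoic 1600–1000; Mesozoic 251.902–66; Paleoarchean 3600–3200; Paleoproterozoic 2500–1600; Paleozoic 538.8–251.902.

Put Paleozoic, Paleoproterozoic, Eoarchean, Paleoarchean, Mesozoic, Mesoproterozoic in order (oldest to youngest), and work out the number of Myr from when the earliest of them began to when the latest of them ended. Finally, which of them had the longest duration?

Start ages (Ma): Eoarchean 4031, Paleoarchean 3600, Paleoproterozoic 2500, Mesoproterozoic 1600, Paleozoic 538.8, Mesozoic 251.902.
Ordered oldest to youngest: Eoarchean, Paleoarchean, Paleoproterozoic, Mesoproterozoic, Paleozoic, Mesozoic.
Span = 4031 − 66 = 3965 Myr.
Durations: Eoarchean 431, Mesozoic 185.902, Paleoarchean 400, Mesoproterozoic 600, Paleozoic 286.898, Paleoproterozoic 900 → longest is Paleoproterozoic (900 Myr).

Eoarchean, Paleoarchean, Paleoproterozoic, Mesoproterozoic, Paleozoic, Mesozoic; total span 3965 Myr; longest is Paleoproterozoic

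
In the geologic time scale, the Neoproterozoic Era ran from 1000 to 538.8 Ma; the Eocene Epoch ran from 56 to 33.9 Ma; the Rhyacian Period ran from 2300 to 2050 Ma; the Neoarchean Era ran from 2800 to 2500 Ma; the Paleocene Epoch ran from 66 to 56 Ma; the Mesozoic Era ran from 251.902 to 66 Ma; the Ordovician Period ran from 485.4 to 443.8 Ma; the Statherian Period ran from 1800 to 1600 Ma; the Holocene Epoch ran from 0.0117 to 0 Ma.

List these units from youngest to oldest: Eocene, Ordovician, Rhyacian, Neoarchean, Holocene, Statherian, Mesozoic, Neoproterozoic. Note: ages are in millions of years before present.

Holocene, Eocene, Mesozoic, Ordovician, Neoproterozoic, Statherian, Rhyacian, Neoarchean

Read off each span (Ma): Eocene 56–33.9; Ordovician 485.4–443.8; Rhyacian 2300–2050; Neoarchean 2800–2500; Holocene 0.0117–0; Statherian 1800–1600; Mesozoic 251.902–66; Neoproterozoic 1000–538.8.
Larger Ma is older, so oldest→youngest is Neoarchean, Rhyacian, Statherian, Neoproterozoic, Ordovician, Mesozoic, Eocene, Holocene; reverse it for youngest→oldest.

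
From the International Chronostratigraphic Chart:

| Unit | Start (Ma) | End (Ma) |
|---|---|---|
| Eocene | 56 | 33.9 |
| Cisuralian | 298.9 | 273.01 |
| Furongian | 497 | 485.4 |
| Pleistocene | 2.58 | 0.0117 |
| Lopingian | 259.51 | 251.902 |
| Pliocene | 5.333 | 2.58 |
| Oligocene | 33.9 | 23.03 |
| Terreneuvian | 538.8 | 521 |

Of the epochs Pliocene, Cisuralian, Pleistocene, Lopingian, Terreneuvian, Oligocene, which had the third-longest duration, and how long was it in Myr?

Oligocene, 10.87 million years

Start − end for each: Pliocene 5.333 − 2.58 = 2.753; Cisuralian 298.9 − 273.01 = 25.89; Pleistocene 2.58 − 0.0117 = 2.5683; Lopingian 259.51 − 251.902 = 7.608; Terreneuvian 538.8 − 521 = 17.8; Oligocene 33.9 − 23.03 = 10.87.
Ranking these from longest: Cisuralian > Terreneuvian > Oligocene > Lopingian > Pliocene > Pleistocene.
Position 3 in that ranking is Oligocene, which lasted 10.87 Myr.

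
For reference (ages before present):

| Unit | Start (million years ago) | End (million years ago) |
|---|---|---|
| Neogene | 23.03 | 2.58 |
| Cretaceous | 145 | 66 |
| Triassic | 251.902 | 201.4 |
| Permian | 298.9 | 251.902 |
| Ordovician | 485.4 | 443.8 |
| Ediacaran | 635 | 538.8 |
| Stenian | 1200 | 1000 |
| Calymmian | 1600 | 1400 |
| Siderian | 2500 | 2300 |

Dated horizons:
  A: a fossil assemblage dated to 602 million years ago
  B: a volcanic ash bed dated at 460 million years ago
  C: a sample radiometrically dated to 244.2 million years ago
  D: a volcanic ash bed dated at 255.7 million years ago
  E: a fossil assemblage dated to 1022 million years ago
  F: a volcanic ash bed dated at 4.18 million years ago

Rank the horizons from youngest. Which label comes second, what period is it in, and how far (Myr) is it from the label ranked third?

Sorted youngest-first by Ma: F (4.18), C (244.2), D (255.7), B (460), A (602), E (1022).
The second youngest is C at 244.2 Ma, which lies in 251.902–201.4 Ma: the Triassic.
The third youngest is D at 255.7 Ma; separation = |244.2 − 255.7| = 11.5 Myr.

C, in the Triassic; 11.5 million years to D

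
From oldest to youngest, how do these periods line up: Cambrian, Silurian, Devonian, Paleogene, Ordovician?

Cambrian → Ordovician → Silurian → Devonian → Paleogene

Era membership (oldest first within each) — Paleozoic: Cambrian, Ordovician, Silurian, Devonian; Cenozoic: Paleogene. Paleozoic precedes Mesozoic, which precedes Cenozoic. Concatenating the groups in that era order gives oldest to youngest directly.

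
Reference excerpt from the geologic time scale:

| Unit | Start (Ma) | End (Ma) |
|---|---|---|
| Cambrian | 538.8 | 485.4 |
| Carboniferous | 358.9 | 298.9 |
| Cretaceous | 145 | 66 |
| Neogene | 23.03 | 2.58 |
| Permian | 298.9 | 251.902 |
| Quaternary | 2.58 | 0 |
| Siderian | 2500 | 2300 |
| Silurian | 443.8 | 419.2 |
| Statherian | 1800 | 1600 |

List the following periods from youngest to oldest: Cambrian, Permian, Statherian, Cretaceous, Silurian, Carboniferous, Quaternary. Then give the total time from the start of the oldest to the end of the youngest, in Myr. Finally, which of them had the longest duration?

From the excerpt: Cambrian 538.8–485.4; Permian 298.9–251.902; Statherian 1800–1600; Cretaceous 145–66; Silurian 443.8–419.2; Carboniferous 358.9–298.9; Quaternary 2.58–0 (Ma).
Larger Ma is earlier, so the oldest is Statherian and the youngest is Quaternary; youngest to oldest: Quaternary, Cretaceous, Permian, Carboniferous, Silurian, Cambrian, Statherian.
Oldest start 1800 minus youngest end 0 gives 1800 Myr overall.
Individual lengths (start − end): Cambrian 53.4; Permian 46.998; Quaternary 2.58; Silurian 24.6; Carboniferous 60; Statherian 200; Cretaceous 79. The largest is Statherian at 200 Myr.

Quaternary → Cretaceous → Permian → Carboniferous → Silurian → Cambrian → Statherian; total span 1800 Myr; longest is Statherian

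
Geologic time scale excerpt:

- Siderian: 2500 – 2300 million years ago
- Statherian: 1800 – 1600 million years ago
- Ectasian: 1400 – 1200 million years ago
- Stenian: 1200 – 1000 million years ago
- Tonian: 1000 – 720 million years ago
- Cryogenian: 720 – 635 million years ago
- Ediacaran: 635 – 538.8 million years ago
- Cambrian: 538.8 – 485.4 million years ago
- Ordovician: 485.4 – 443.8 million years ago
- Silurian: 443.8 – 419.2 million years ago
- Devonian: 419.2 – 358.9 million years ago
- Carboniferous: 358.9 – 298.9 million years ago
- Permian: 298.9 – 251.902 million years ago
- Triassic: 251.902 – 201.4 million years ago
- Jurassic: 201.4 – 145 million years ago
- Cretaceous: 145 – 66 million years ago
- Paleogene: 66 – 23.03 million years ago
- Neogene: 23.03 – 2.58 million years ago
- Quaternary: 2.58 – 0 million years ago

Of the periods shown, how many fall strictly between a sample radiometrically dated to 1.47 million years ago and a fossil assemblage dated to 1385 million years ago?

15

The older date is 1385 Ma and the younger is 1.47 Ma.
Periods with start < 1385 and end > 1.47 Ma: Stenian (1200–1000), Tonian (1000–720), Cryogenian (720–635), Ediacaran (635–538.8), Cambrian (538.8–485.4), Ordovician (485.4–443.8), Silurian (443.8–419.2), Devonian (419.2–358.9), Carboniferous (358.9–298.9), Permian (298.9–251.902), Triassic (251.902–201.4), Jurassic (201.4–145), Cretaceous (145–66), Paleogene (66–23.03), Neogene (23.03–2.58).
That is 15 complete periods.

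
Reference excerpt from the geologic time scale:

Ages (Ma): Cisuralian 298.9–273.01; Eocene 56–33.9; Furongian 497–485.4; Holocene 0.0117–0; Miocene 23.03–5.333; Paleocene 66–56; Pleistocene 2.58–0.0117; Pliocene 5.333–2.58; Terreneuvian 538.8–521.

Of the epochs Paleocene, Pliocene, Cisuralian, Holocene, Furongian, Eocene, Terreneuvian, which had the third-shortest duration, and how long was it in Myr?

Paleocene, 10 million years

Start − end for each: Paleocene 66 − 56 = 10; Pliocene 5.333 − 2.58 = 2.753; Cisuralian 298.9 − 273.01 = 25.89; Holocene 0.0117 − 0 = 0.0117; Furongian 497 − 485.4 = 11.6; Eocene 56 − 33.9 = 22.1; Terreneuvian 538.8 − 521 = 17.8.
Ranking these from shortest: Holocene < Pliocene < Paleocene < Furongian < Terreneuvian < Eocene < Cisuralian.
Position 3 in that ranking is Paleocene, which lasted 10 Myr.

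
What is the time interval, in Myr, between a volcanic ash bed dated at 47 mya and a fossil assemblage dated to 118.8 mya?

118.8 − 47 = 71.8 million years.

71.8 million years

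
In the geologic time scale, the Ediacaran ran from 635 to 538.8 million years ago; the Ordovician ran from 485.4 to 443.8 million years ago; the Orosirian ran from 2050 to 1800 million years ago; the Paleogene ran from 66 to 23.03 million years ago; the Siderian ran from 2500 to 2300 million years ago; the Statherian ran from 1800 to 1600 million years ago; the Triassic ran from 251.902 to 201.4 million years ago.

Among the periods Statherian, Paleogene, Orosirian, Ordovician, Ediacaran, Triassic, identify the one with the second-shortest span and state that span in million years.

Start − end for each: Statherian 1800 − 1600 = 200; Paleogene 66 − 23.03 = 42.97; Orosirian 2050 − 1800 = 250; Ordovician 485.4 − 443.8 = 41.6; Ediacaran 635 − 538.8 = 96.2; Triassic 251.902 − 201.4 = 50.502.
Ranking these from shortest: Ordovician < Paleogene < Triassic < Ediacaran < Statherian < Orosirian.
Position 2 in that ranking is Paleogene, which lasted 42.97 Myr.

Paleogene, 42.97 million years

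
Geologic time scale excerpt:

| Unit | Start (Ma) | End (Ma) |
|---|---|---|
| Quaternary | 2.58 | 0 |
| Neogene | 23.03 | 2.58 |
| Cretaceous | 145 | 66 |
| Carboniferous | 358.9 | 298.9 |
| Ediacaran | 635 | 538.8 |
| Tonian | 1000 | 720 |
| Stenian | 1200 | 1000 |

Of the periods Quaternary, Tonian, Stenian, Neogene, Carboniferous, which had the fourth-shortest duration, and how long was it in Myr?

Start − end for each: Quaternary 2.58 − 0 = 2.58; Tonian 1000 − 720 = 280; Stenian 1200 − 1000 = 200; Neogene 23.03 − 2.58 = 20.45; Carboniferous 358.9 − 298.9 = 60.
Ranking these from shortest: Quaternary < Neogene < Carboniferous < Stenian < Tonian.
Position 4 in that ranking is Stenian, which lasted 200 Myr.

Stenian, 200 million years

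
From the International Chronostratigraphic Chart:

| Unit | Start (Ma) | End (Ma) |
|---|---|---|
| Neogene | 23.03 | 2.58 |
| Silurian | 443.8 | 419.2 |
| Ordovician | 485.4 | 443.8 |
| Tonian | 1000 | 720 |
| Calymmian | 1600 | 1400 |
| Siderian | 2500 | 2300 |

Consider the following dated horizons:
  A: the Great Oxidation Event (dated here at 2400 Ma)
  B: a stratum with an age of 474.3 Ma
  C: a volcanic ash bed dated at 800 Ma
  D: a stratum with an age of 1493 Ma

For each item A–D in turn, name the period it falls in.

A: 2400 Ma lies in 2500–2300 Ma, so Siderian.
B: 474.3 Ma lies in 485.4–443.8 Ma, so Ordovician.
C: 800 Ma lies in 1000–720 Ma, so Tonian.
D: 1493 Ma lies in 1600–1400 Ma, so Calymmian.

A — Siderian; B — Ordovician; C — Tonian; D — Calymmian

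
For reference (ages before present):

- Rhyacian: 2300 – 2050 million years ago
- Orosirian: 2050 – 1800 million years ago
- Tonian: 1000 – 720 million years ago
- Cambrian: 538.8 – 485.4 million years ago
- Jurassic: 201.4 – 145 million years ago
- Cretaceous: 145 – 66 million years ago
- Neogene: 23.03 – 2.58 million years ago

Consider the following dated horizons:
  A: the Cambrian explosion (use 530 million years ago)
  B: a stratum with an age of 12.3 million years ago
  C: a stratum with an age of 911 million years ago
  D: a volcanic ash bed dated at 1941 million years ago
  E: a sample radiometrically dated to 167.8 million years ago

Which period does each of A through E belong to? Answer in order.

A — Cambrian; B — Neogene; C — Tonian; D — Orosirian; E — Jurassic

A: 530 Ma lies in 538.8–485.4 Ma, so Cambrian.
B: 12.3 Ma lies in 23.03–2.58 Ma, so Neogene.
C: 911 Ma lies in 1000–720 Ma, so Tonian.
D: 1941 Ma lies in 2050–1800 Ma, so Orosirian.
E: 167.8 Ma lies in 201.4–145 Ma, so Jurassic.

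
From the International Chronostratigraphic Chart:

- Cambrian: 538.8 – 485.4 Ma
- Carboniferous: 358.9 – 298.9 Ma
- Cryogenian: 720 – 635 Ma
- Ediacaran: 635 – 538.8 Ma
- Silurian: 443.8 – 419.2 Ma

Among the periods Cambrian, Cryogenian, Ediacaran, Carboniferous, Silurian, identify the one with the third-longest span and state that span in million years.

Durations: Cambrian 53.4; Cryogenian 85; Ediacaran 96.2; Carboniferous 60; Silurian 24.6 Myr.
Sorted longest-first: Ediacaran (96.2), Cryogenian (85), Carboniferous (60), Cambrian (53.4), Silurian (24.6).
The third longest is Carboniferous at 60 Myr.

Carboniferous, 60 million years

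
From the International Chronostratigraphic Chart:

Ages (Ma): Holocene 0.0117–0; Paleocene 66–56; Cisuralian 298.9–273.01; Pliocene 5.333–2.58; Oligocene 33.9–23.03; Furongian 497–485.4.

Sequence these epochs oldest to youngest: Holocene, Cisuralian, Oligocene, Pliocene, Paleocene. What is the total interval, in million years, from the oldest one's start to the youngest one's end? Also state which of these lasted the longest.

Cisuralian, Paleocene, Oligocene, Pliocene, Holocene; total span 298.9 Myr; longest is Cisuralian

Start ages (Ma): Cisuralian 298.9, Paleocene 66, Oligocene 33.9, Pliocene 5.333, Holocene 0.0117.
Ordered oldest to youngest: Cisuralian, Paleocene, Oligocene, Pliocene, Holocene.
Span = 298.9 − 0 = 298.9 Myr.
Durations: Holocene 0.0117, Pliocene 2.753, Paleocene 10, Cisuralian 25.89, Oligocene 10.87 → longest is Cisuralian (25.89 Myr).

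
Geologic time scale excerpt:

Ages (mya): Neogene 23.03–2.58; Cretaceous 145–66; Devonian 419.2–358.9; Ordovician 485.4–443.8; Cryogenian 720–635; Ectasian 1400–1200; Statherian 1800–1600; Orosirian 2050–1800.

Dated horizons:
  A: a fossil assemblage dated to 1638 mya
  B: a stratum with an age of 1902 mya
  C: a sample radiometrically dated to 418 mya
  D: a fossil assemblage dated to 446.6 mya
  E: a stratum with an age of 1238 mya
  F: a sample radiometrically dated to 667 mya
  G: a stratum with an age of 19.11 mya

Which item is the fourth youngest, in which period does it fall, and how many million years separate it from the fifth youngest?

F, in the Cryogenian; 571 million years to E

Smaller Ma means younger, so youngest first: G 19.11 < C 418 < D 446.6 < F 667 < E 1238 < A 1638 < B 1902.
Counting 4 along gives F (667 Ma); the excerpt puts that inside the Cryogenian, 720–635 Ma.
Next in line is E (1238 Ma), and 1238 − 667 = 571 Myr.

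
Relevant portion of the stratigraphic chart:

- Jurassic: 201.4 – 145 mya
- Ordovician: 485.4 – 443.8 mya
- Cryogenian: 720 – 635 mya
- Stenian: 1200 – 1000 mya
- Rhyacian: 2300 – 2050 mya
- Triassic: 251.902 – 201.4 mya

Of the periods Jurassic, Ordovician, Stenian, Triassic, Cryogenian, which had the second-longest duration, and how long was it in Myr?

Cryogenian, 85 million years

Durations: Jurassic 56.4; Ordovician 41.6; Stenian 200; Triassic 50.502; Cryogenian 85 Myr.
Sorted longest-first: Stenian (200), Cryogenian (85), Jurassic (56.4), Triassic (50.502), Ordovician (41.6).
The second longest is Cryogenian at 85 Myr.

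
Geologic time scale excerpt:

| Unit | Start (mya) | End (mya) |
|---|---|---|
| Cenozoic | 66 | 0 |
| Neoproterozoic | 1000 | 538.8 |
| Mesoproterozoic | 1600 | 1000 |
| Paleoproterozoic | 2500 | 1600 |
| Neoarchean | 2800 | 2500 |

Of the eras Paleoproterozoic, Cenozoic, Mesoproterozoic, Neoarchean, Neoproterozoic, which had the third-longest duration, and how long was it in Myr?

Neoproterozoic, 461.2 million years

Durations: Paleoproterozoic 900; Cenozoic 66; Mesoproterozoic 600; Neoarchean 300; Neoproterozoic 461.2 Myr.
Sorted longest-first: Paleoproterozoic (900), Mesoproterozoic (600), Neoproterozoic (461.2), Neoarchean (300), Cenozoic (66).
The third longest is Neoproterozoic at 461.2 Myr.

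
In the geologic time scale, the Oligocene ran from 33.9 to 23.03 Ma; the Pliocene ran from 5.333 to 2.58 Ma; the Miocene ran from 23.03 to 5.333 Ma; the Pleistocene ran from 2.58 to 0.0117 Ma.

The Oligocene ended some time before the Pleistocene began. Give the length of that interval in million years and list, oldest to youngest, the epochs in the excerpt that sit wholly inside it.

The Oligocene closes at 23.03 Ma and the Pleistocene opens at 2.58 Ma, so the interval is 23.03 − 2.58 = 20.45 Myr.
An epoch fits inside if it starts at or after 23.03 Ma and ends at or before 2.58 Ma; oldest first that gives Miocene, Pliocene.

20.45 million years; Miocene, Pliocene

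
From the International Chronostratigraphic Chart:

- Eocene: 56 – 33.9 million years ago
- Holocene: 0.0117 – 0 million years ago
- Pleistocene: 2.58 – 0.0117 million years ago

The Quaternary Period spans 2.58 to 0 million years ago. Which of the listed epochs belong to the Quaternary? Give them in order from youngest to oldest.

Holocene, Pleistocene

Epochs with both bounds inside 2.58–0 Ma: Holocene (0.0117–0), Pleistocene (2.58–0.0117).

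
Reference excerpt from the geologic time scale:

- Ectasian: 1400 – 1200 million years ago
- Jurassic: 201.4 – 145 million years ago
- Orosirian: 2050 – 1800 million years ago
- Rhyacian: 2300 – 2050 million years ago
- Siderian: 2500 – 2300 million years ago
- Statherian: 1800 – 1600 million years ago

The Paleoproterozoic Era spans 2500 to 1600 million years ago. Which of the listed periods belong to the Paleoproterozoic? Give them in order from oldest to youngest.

Siderian, Rhyacian, Orosirian, Statherian

Periods with both bounds inside 2500–1600 Ma: Siderian (2500–2300), Rhyacian (2300–2050), Orosirian (2050–1800), Statherian (1800–1600).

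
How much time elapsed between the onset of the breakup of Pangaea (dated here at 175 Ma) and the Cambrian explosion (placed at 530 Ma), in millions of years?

530 − 175 = 355 million years.

355 million years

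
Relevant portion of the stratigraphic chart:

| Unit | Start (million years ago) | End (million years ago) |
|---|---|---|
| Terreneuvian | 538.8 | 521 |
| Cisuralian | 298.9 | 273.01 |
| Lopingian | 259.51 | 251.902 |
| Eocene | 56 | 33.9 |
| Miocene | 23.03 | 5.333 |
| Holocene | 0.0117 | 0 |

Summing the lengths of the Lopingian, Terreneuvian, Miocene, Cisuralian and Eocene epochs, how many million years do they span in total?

91.095 million years

Each duration: Lopingian = 7.608; Terreneuvian = 17.8; Miocene = 17.697; Cisuralian = 25.89; Eocene = 22.1.
Sum: 7.608 + 17.8 + 17.697 + 25.89 + 22.1 = 91.095 Myr.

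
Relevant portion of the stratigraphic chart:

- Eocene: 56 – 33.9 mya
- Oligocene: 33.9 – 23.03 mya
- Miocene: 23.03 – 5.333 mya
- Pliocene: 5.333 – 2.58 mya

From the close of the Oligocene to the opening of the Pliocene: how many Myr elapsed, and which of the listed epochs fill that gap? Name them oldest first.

The Oligocene closes at 23.03 Ma and the Pliocene opens at 5.333 Ma, so the interval is 23.03 − 5.333 = 17.697 Myr.
An epoch fits inside if it starts at or after 23.03 Ma and ends at or before 5.333 Ma; oldest first that gives Miocene.

17.697 million years; Miocene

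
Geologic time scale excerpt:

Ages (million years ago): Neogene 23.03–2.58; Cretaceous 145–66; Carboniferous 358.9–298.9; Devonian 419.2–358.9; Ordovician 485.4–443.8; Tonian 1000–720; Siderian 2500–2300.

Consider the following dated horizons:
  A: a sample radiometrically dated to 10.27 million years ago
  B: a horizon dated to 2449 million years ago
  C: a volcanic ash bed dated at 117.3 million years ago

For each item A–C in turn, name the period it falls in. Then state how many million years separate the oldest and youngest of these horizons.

A — Neogene; B — Siderian; C — Cretaceous; span 2438.73 million years

A: 10.27 Ma lies in 23.03–2.58 Ma, so Neogene.
B: 2449 Ma lies in 2500–2300 Ma, so Siderian.
C: 117.3 Ma lies in 145–66 Ma, so Cretaceous.
Oldest = 2449 Ma, youngest = 10.27 Ma → span 2438.73 Myr.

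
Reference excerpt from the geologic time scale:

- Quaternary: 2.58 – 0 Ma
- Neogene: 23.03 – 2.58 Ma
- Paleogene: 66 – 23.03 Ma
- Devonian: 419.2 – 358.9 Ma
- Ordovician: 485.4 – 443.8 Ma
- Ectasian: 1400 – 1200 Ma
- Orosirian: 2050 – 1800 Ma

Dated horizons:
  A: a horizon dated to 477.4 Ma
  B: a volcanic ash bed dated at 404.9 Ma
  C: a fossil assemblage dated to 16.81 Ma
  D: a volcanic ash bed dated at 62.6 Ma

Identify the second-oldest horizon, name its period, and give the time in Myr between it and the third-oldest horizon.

Larger Ma means older, so oldest first: A 477.4 > B 404.9 > D 62.6 > C 16.81.
Counting 2 along gives B (404.9 Ma); the excerpt puts that inside the Devonian, 419.2–358.9 Ma.
Next in line is D (62.6 Ma), and 404.9 − 62.6 = 342.3 Myr.

B, in the Devonian; 342.3 million years to D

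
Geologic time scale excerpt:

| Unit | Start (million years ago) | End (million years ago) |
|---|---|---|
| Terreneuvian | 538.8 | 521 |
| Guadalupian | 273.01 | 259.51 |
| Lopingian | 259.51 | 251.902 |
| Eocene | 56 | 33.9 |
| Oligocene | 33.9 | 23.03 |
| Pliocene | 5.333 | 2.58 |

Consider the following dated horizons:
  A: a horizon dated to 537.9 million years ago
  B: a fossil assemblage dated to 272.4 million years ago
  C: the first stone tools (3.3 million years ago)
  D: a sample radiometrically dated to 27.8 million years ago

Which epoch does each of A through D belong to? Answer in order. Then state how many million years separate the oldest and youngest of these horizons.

Match each age against the start–end ranges in the excerpt: A = 537.9 Ma → Terreneuvian (538.8–521); B = 272.4 Ma → Guadalupian (273.01–259.51); C = 3.3 Ma → Pliocene (5.333–2.58); D = 27.8 Ma → Oligocene (33.9–23.03).
The largest age is 537.9 Ma and the smallest is 3.3 Ma; their difference is 534.6 Myr.

A — Terreneuvian; B — Guadalupian; C — Pliocene; D — Oligocene; span 534.6 million years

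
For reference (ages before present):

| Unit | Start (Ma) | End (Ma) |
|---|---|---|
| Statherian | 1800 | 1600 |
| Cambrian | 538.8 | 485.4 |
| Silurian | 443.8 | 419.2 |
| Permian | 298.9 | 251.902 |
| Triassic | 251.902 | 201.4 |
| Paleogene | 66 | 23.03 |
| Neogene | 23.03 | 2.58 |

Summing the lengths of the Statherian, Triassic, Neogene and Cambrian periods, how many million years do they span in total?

Each duration: Statherian = 200; Triassic = 50.502; Neogene = 20.45; Cambrian = 53.4.
Sum: 200 + 50.502 + 20.45 + 53.4 = 324.352 Myr.

324.352 million years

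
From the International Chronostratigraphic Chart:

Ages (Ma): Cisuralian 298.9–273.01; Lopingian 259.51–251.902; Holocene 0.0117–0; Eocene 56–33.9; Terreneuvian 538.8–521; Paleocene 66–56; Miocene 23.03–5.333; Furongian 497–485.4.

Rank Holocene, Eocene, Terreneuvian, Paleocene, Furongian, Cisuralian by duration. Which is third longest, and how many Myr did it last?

Durations: Holocene 0.0117; Eocene 22.1; Terreneuvian 17.8; Paleocene 10; Furongian 11.6; Cisuralian 25.89 Myr.
Sorted longest-first: Cisuralian (25.89), Eocene (22.1), Terreneuvian (17.8), Furongian (11.6), Paleocene (10), Holocene (0.0117).
The third longest is Terreneuvian at 17.8 Myr.

Terreneuvian, 17.8 million years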